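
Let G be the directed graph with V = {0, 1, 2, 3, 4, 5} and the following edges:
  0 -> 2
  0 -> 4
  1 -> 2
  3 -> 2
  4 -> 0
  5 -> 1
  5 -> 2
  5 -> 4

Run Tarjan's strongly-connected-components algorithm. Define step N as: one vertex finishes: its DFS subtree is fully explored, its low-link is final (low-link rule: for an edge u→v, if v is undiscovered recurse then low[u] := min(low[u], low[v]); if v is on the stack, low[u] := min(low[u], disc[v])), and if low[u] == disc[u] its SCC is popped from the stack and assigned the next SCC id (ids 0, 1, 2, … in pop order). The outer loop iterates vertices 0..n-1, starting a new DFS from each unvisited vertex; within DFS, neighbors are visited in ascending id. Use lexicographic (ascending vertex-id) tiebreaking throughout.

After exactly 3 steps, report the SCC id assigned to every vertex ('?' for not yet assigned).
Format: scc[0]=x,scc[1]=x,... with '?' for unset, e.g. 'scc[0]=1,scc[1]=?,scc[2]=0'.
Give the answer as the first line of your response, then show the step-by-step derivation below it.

scc[0]=1,scc[1]=?,scc[2]=0,scc[3]=?,scc[4]=1,scc[5]=?

step 1: low=(low[0]=0,low[1]=?,low[2]=1,low[3]=?,low[4]=?,low[5]=?); scc=(scc[0]=?,scc[1]=?,scc[2]=0,scc[3]=?,scc[4]=?,scc[5]=?)
step 2: low=(low[0]=0,low[1]=?,low[2]=1,low[3]=?,low[4]=0,low[5]=?); scc=(scc[0]=?,scc[1]=?,scc[2]=0,scc[3]=?,scc[4]=?,scc[5]=?)
step 3: low=(low[0]=0,low[1]=?,low[2]=1,low[3]=?,low[4]=0,low[5]=?); scc=(scc[0]=1,scc[1]=?,scc[2]=0,scc[3]=?,scc[4]=1,scc[5]=?)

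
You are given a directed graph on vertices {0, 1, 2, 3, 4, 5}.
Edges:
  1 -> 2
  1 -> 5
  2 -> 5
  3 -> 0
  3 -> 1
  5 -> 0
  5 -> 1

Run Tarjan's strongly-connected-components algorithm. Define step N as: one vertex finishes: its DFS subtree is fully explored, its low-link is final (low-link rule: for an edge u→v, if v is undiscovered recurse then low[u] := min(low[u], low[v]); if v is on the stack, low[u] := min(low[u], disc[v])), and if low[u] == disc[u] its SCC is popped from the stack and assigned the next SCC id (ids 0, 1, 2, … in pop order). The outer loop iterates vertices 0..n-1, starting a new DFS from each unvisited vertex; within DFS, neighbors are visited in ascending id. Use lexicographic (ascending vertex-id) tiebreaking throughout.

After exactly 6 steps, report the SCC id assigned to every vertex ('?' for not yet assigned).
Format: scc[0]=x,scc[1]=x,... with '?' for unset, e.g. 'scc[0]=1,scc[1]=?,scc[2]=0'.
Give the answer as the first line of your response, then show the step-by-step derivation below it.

scc[0]=0,scc[1]=1,scc[2]=1,scc[3]=2,scc[4]=3,scc[5]=1

step 1: low=(low[0]=0,low[1]=?,low[2]=?,low[3]=?,low[4]=?,low[5]=?); scc=(scc[0]=0,scc[1]=?,scc[2]=?,scc[3]=?,scc[4]=?,scc[5]=?)
step 2: low=(low[0]=0,low[1]=1,low[2]=2,low[3]=?,low[4]=?,low[5]=1); scc=(scc[0]=0,scc[1]=?,scc[2]=?,scc[3]=?,scc[4]=?,scc[5]=?)
step 3: low=(low[0]=0,low[1]=1,low[2]=1,low[3]=?,low[4]=?,low[5]=1); scc=(scc[0]=0,scc[1]=?,scc[2]=?,scc[3]=?,scc[4]=?,scc[5]=?)
step 4: low=(low[0]=0,low[1]=1,low[2]=1,low[3]=?,low[4]=?,low[5]=1); scc=(scc[0]=0,scc[1]=1,scc[2]=1,scc[3]=?,scc[4]=?,scc[5]=1)
step 5: low=(low[0]=0,low[1]=1,low[2]=1,low[3]=4,low[4]=?,low[5]=1); scc=(scc[0]=0,scc[1]=1,scc[2]=1,scc[3]=2,scc[4]=?,scc[5]=1)
step 6: low=(low[0]=0,low[1]=1,low[2]=1,low[3]=4,low[4]=5,low[5]=1); scc=(scc[0]=0,scc[1]=1,scc[2]=1,scc[3]=2,scc[4]=3,scc[5]=1)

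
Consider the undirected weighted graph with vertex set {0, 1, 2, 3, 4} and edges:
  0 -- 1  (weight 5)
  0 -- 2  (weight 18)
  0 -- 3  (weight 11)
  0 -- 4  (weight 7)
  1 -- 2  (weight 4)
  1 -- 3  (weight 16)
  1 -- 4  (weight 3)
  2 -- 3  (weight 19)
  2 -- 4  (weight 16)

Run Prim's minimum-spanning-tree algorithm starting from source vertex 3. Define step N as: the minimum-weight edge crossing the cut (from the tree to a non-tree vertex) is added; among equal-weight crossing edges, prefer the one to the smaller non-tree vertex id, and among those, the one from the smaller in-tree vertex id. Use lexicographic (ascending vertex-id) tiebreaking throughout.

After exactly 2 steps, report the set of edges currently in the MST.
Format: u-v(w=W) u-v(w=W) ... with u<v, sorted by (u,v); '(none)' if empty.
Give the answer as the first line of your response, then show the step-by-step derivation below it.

0-1(w=5) 0-3(w=11)

step 1: add edge 0-3 (w=11); MST = {0-3(w=11)}
step 2: add edge 0-1 (w=5); MST = {0-1(w=5) 0-3(w=11)}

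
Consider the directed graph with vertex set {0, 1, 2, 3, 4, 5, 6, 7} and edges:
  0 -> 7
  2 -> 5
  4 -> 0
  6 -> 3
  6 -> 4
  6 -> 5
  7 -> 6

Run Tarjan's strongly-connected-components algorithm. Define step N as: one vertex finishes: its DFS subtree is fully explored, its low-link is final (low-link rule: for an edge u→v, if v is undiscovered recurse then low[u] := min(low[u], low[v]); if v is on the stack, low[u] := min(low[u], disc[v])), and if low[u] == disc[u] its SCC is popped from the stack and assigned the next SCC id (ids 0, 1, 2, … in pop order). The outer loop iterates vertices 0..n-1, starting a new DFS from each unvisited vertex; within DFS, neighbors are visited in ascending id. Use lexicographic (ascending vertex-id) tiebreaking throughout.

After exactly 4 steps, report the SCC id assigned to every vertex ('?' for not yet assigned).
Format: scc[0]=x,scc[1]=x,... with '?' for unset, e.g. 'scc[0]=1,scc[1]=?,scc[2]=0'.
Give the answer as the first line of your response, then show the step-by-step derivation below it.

scc[0]=?,scc[1]=?,scc[2]=?,scc[3]=0,scc[4]=?,scc[5]=1,scc[6]=?,scc[7]=?

step 1: low=(low[0]=0,low[1]=?,low[2]=?,low[3]=3,low[4]=?,low[5]=?,low[6]=2,low[7]=1); scc=(scc[0]=?,scc[1]=?,scc[2]=?,scc[3]=0,scc[4]=?,scc[5]=?,scc[6]=?,scc[7]=?)
step 2: low=(low[0]=0,low[1]=?,low[2]=?,low[3]=3,low[4]=0,low[5]=?,low[6]=2,low[7]=1); scc=(scc[0]=?,scc[1]=?,scc[2]=?,scc[3]=0,scc[4]=?,scc[5]=?,scc[6]=?,scc[7]=?)
step 3: low=(low[0]=0,low[1]=?,low[2]=?,low[3]=3,low[4]=0,low[5]=5,low[6]=0,low[7]=1); scc=(scc[0]=?,scc[1]=?,scc[2]=?,scc[3]=0,scc[4]=?,scc[5]=1,scc[6]=?,scc[7]=?)
step 4: low=(low[0]=0,low[1]=?,low[2]=?,low[3]=3,low[4]=0,low[5]=5,low[6]=0,low[7]=1); scc=(scc[0]=?,scc[1]=?,scc[2]=?,scc[3]=0,scc[4]=?,scc[5]=1,scc[6]=?,scc[7]=?)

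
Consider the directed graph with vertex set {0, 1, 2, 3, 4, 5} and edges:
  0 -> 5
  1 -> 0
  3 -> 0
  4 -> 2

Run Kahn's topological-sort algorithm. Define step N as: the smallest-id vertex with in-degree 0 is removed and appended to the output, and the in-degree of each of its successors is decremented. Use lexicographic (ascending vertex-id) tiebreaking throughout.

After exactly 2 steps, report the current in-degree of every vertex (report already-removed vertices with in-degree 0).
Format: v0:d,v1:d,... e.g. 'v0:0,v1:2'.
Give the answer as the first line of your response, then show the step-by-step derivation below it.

v0:0,v1:0,v2:1,v3:0,v4:0,v5:1

step 1: output 1; order=[1]; indeg=(1,0,1,0,0,1)
step 2: output 3; order=[1,3]; indeg=(0,0,1,0,0,1)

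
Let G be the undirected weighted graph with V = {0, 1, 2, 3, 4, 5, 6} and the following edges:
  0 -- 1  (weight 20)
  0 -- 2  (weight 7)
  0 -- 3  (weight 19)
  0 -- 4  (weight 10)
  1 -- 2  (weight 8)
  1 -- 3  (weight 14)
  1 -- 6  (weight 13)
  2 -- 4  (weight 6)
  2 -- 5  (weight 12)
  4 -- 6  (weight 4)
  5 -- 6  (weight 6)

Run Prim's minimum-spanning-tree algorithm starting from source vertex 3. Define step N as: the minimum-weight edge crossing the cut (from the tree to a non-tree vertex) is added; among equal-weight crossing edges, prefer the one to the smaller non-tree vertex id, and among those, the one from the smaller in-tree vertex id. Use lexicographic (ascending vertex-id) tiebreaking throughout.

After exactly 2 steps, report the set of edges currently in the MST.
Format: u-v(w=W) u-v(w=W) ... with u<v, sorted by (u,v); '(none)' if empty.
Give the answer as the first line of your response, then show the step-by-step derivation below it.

1-2(w=8) 1-3(w=14)

step 1: add edge 1-3 (w=14); MST = {1-3(w=14)}
step 2: add edge 1-2 (w=8); MST = {1-2(w=8) 1-3(w=14)}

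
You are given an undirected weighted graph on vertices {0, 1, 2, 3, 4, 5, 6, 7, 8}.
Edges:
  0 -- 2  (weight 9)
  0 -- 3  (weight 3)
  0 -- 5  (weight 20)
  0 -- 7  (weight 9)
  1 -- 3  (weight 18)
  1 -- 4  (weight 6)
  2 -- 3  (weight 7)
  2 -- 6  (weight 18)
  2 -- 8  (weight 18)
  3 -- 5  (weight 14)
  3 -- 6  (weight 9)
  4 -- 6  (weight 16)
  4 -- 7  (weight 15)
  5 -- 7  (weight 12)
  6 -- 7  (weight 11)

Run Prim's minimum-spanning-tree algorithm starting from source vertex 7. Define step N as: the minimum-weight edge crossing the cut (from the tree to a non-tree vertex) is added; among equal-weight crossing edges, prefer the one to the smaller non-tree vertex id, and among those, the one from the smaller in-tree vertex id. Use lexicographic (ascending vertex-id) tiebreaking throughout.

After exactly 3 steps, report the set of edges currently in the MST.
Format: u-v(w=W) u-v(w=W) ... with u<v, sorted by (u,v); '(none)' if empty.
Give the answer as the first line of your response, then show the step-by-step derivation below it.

0-3(w=3) 0-7(w=9) 2-3(w=7)

step 1: add edge 0-7 (w=9); MST = {0-7(w=9)}
step 2: add edge 0-3 (w=3); MST = {0-3(w=3) 0-7(w=9)}
step 3: add edge 2-3 (w=7); MST = {0-3(w=3) 0-7(w=9) 2-3(w=7)}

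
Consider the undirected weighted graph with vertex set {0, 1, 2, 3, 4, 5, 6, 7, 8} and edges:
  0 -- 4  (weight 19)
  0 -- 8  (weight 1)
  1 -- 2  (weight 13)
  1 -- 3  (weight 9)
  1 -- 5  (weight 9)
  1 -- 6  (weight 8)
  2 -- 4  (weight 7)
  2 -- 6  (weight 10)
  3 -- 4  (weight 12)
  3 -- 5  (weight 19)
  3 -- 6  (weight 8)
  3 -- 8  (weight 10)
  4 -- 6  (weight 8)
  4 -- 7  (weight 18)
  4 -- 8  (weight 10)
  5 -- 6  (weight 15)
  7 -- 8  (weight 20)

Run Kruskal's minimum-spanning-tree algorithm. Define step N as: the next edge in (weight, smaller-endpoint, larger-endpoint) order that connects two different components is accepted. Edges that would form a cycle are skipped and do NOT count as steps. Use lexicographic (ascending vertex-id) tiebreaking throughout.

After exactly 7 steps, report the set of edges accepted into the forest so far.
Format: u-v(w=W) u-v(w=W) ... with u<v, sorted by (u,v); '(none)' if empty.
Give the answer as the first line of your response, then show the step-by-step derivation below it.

0-8(w=1) 1-5(w=9) 1-6(w=8) 2-4(w=7) 3-6(w=8) 3-8(w=10) 4-6(w=8)

step 1: add edge 0-8 (w=1); MST = {0-8(w=1)}
step 2: add edge 2-4 (w=7); MST = {0-8(w=1) 2-4(w=7)}
step 3: add edge 1-6 (w=8); MST = {0-8(w=1) 1-6(w=8) 2-4(w=7)}
step 4: add edge 3-6 (w=8); MST = {0-8(w=1) 1-6(w=8) 2-4(w=7) 3-6(w=8)}
step 5: add edge 4-6 (w=8); MST = {0-8(w=1) 1-6(w=8) 2-4(w=7) 3-6(w=8) 4-6(w=8)}
step 6: add edge 1-5 (w=9); MST = {0-8(w=1) 1-5(w=9) 1-6(w=8) 2-4(w=7) 3-6(w=8) 4-6(w=8)}
step 7: add edge 3-8 (w=10); MST = {0-8(w=1) 1-5(w=9) 1-6(w=8) 2-4(w=7) 3-6(w=8) 3-8(w=10) 4-6(w=8)}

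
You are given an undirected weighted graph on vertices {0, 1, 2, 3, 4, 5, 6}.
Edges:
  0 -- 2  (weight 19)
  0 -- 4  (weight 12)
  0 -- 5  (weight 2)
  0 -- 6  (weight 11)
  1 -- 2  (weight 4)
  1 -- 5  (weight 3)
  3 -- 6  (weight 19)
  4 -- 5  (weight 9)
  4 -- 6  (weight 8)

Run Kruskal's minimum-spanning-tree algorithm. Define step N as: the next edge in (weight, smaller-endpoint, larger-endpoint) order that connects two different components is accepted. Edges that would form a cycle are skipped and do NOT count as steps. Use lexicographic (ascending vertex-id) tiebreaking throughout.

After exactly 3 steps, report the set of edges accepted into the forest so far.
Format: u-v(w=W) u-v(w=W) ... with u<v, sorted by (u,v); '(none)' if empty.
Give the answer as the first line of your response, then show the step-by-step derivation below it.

0-5(w=2) 1-2(w=4) 1-5(w=3)

step 1: add edge 0-5 (w=2); MST = {0-5(w=2)}
step 2: add edge 1-5 (w=3); MST = {0-5(w=2) 1-5(w=3)}
step 3: add edge 1-2 (w=4); MST = {0-5(w=2) 1-2(w=4) 1-5(w=3)}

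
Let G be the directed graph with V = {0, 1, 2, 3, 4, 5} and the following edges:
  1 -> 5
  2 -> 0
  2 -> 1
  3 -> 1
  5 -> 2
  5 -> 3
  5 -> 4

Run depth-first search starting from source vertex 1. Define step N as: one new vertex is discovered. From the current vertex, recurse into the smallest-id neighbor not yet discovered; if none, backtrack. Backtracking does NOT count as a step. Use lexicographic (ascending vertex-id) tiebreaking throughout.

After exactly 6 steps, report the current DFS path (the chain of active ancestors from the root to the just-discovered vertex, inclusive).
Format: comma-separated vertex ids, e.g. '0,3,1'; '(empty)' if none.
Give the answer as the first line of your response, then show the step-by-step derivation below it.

1,5,4

step 1: discover 1; path=1; order=1
step 2: discover 5; path=1>5; order=1,5
step 3: discover 2; path=1>5>2; order=1,5,2
step 4: discover 0; path=1>5>2>0; order=1,5,2,0
step 5: discover 3; path=1>5>3; order=1,5,2,0,3
step 6: discover 4; path=1>5>4; order=1,5,2,0,3,4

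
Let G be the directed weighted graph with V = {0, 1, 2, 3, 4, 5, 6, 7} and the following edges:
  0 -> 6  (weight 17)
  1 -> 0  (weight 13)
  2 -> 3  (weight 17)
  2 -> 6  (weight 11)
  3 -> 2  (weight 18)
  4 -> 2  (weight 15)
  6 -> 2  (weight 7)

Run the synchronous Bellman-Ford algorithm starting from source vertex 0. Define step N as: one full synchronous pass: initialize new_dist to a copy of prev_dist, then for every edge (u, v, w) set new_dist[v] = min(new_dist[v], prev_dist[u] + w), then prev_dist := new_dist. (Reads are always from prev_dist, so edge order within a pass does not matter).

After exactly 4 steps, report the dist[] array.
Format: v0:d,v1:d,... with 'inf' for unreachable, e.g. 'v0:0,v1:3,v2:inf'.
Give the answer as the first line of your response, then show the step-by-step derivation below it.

v0:0,v1:inf,v2:24,v3:41,v4:inf,v5:inf,v6:17,v7:inf

step 1: dist = v0:0,v1:inf,v2:inf,v3:inf,v4:inf,v5:inf,v6:17,v7:inf
step 2: dist = v0:0,v1:inf,v2:24,v3:inf,v4:inf,v5:inf,v6:17,v7:inf
step 3: dist = v0:0,v1:inf,v2:24,v3:41,v4:inf,v5:inf,v6:17,v7:inf
step 4: dist = v0:0,v1:inf,v2:24,v3:41,v4:inf,v5:inf,v6:17,v7:inf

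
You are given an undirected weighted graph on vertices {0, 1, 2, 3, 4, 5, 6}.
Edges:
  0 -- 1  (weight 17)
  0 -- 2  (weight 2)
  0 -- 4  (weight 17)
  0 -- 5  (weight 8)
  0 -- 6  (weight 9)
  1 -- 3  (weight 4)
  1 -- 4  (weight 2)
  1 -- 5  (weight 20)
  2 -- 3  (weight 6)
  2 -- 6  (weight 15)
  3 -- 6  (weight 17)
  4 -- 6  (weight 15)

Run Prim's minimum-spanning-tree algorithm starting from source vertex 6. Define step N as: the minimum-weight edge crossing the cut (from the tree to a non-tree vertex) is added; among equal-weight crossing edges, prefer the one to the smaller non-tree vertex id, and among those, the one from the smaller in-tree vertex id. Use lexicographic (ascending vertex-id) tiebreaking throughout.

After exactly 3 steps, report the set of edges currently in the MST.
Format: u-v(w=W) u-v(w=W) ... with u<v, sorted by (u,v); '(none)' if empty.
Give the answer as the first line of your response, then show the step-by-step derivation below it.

0-2(w=2) 0-6(w=9) 2-3(w=6)

step 1: add edge 0-6 (w=9); MST = {0-6(w=9)}
step 2: add edge 0-2 (w=2); MST = {0-2(w=2) 0-6(w=9)}
step 3: add edge 2-3 (w=6); MST = {0-2(w=2) 0-6(w=9) 2-3(w=6)}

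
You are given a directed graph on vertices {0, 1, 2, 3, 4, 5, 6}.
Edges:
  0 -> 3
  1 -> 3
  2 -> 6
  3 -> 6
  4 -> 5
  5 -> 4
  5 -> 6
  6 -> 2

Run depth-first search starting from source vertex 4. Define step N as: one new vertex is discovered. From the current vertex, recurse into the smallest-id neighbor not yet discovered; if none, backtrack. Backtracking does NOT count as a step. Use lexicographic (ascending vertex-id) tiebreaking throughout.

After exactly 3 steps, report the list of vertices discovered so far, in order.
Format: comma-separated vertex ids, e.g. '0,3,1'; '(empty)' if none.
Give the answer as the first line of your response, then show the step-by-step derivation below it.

4,5,6

step 1: discover 4; path=4; order=4
step 2: discover 5; path=4>5; order=4,5
step 3: discover 6; path=4>5>6; order=4,5,6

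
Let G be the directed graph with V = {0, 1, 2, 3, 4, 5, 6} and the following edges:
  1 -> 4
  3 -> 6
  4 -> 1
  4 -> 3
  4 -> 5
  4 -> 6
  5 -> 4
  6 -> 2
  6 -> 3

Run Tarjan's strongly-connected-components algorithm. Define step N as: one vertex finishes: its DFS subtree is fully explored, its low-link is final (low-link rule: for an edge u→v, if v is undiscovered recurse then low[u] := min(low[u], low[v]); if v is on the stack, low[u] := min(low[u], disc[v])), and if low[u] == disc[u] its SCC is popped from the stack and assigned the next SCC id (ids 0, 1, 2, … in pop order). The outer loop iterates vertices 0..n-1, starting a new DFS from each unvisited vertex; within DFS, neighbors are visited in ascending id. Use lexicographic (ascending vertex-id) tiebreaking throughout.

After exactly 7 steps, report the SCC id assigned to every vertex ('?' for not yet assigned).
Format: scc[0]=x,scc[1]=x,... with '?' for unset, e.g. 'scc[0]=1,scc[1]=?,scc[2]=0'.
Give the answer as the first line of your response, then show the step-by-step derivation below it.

scc[0]=0,scc[1]=3,scc[2]=1,scc[3]=2,scc[4]=3,scc[5]=3,scc[6]=2

step 1: low=(low[0]=0,low[1]=?,low[2]=?,low[3]=?,low[4]=?,low[5]=?,low[6]=?); scc=(scc[0]=0,scc[1]=?,scc[2]=?,scc[3]=?,scc[4]=?,scc[5]=?,scc[6]=?)
step 2: low=(low[0]=0,low[1]=1,low[2]=5,low[3]=3,low[4]=1,low[5]=?,low[6]=4); scc=(scc[0]=0,scc[1]=?,scc[2]=1,scc[3]=?,scc[4]=?,scc[5]=?,scc[6]=?)
step 3: low=(low[0]=0,low[1]=1,low[2]=5,low[3]=3,low[4]=1,low[5]=?,low[6]=3); scc=(scc[0]=0,scc[1]=?,scc[2]=1,scc[3]=?,scc[4]=?,scc[5]=?,scc[6]=?)
step 4: low=(low[0]=0,low[1]=1,low[2]=5,low[3]=3,low[4]=1,low[5]=?,low[6]=3); scc=(scc[0]=0,scc[1]=?,scc[2]=1,scc[3]=2,scc[4]=?,scc[5]=?,scc[6]=2)
step 5: low=(low[0]=0,low[1]=1,low[2]=5,low[3]=3,low[4]=1,low[5]=2,low[6]=3); scc=(scc[0]=0,scc[1]=?,scc[2]=1,scc[3]=2,scc[4]=?,scc[5]=?,scc[6]=2)
step 6: low=(low[0]=0,low[1]=1,low[2]=5,low[3]=3,low[4]=1,low[5]=2,low[6]=3); scc=(scc[0]=0,scc[1]=?,scc[2]=1,scc[3]=2,scc[4]=?,scc[5]=?,scc[6]=2)
step 7: low=(low[0]=0,low[1]=1,low[2]=5,low[3]=3,low[4]=1,low[5]=2,low[6]=3); scc=(scc[0]=0,scc[1]=3,scc[2]=1,scc[3]=2,scc[4]=3,scc[5]=3,scc[6]=2)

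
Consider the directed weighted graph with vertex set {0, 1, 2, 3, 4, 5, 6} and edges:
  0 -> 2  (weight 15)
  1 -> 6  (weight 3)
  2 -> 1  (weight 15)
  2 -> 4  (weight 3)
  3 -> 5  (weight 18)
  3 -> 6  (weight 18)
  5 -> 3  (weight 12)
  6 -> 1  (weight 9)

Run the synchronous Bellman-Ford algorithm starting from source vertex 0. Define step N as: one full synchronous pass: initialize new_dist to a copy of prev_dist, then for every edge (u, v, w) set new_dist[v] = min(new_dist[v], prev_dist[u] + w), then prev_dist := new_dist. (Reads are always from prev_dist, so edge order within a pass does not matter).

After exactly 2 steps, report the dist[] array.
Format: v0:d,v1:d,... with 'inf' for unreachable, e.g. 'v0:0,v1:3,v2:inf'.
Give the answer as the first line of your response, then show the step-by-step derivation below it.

v0:0,v1:30,v2:15,v3:inf,v4:18,v5:inf,v6:inf

step 1: dist = v0:0,v1:inf,v2:15,v3:inf,v4:inf,v5:inf,v6:inf
step 2: dist = v0:0,v1:30,v2:15,v3:inf,v4:18,v5:inf,v6:inf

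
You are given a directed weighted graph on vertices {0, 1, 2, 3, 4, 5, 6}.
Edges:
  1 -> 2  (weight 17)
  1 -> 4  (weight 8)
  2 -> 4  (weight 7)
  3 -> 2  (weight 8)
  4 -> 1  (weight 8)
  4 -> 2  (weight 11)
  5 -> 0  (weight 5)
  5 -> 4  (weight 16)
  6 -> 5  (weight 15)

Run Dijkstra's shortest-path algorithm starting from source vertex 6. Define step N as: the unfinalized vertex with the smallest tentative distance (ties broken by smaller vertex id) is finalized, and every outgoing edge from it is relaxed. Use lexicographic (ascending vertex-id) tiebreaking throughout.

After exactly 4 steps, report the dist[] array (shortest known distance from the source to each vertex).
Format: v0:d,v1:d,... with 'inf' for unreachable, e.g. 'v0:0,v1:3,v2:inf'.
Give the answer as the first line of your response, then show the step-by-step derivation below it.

v0:20,v1:39,v2:42,v3:inf,v4:31,v5:15,v6:0

step 1: dist = v0:inf,v1:inf,v2:inf,v3:inf,v4:inf,v5:15,v6:0
step 2: dist = v0:20,v1:inf,v2:inf,v3:inf,v4:31,v5:15,v6:0
step 3: dist = v0:20,v1:inf,v2:inf,v3:inf,v4:31,v5:15,v6:0
step 4: dist = v0:20,v1:39,v2:42,v3:inf,v4:31,v5:15,v6:0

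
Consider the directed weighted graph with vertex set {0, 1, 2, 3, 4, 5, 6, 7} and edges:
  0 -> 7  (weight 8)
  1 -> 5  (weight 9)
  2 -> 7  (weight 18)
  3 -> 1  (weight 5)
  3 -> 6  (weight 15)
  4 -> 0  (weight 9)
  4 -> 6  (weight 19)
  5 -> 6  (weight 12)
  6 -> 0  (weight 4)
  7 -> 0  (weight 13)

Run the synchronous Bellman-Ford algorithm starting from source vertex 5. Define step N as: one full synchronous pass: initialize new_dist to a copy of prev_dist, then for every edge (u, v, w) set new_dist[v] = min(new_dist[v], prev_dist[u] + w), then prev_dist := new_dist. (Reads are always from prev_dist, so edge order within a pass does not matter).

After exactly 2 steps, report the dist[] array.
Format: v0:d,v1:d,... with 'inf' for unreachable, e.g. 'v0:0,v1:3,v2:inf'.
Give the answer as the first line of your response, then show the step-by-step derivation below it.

v0:16,v1:inf,v2:inf,v3:inf,v4:inf,v5:0,v6:12,v7:inf

step 1: dist = v0:inf,v1:inf,v2:inf,v3:inf,v4:inf,v5:0,v6:12,v7:inf
step 2: dist = v0:16,v1:inf,v2:inf,v3:inf,v4:inf,v5:0,v6:12,v7:inf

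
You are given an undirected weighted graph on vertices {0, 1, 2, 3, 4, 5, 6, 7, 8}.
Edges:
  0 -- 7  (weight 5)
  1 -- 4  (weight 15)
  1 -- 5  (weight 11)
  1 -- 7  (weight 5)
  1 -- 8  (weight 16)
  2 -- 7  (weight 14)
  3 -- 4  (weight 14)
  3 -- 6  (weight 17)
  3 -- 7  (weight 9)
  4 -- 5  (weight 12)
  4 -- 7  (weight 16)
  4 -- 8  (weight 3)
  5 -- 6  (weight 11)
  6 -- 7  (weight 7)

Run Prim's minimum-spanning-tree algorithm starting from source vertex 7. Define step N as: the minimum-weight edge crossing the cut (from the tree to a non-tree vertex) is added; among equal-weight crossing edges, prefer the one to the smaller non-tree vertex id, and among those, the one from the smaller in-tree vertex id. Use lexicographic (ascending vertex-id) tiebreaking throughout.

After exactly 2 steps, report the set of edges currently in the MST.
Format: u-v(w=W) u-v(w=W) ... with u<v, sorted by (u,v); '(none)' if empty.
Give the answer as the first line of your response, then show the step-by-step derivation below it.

0-7(w=5) 1-7(w=5)

step 1: add edge 0-7 (w=5); MST = {0-7(w=5)}
step 2: add edge 1-7 (w=5); MST = {0-7(w=5) 1-7(w=5)}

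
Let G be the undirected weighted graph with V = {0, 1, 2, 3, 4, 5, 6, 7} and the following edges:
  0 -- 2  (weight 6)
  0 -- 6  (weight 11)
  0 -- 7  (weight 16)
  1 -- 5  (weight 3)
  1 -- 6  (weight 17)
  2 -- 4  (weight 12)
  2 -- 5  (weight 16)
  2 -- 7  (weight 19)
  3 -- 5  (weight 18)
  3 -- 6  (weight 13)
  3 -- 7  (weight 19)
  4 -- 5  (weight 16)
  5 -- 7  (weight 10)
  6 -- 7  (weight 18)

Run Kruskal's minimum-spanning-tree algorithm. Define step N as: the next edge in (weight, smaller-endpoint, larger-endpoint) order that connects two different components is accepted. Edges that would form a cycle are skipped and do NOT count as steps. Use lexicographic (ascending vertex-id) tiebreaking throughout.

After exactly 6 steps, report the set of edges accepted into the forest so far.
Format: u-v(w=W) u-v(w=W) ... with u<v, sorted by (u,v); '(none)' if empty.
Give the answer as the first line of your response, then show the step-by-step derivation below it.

0-2(w=6) 0-6(w=11) 1-5(w=3) 2-4(w=12) 3-6(w=13) 5-7(w=10)

step 1: add edge 1-5 (w=3); MST = {1-5(w=3)}
step 2: add edge 0-2 (w=6); MST = {0-2(w=6) 1-5(w=3)}
step 3: add edge 5-7 (w=10); MST = {0-2(w=6) 1-5(w=3) 5-7(w=10)}
step 4: add edge 0-6 (w=11); MST = {0-2(w=6) 0-6(w=11) 1-5(w=3) 5-7(w=10)}
step 5: add edge 2-4 (w=12); MST = {0-2(w=6) 0-6(w=11) 1-5(w=3) 2-4(w=12) 5-7(w=10)}
step 6: add edge 3-6 (w=13); MST = {0-2(w=6) 0-6(w=11) 1-5(w=3) 2-4(w=12) 3-6(w=13) 5-7(w=10)}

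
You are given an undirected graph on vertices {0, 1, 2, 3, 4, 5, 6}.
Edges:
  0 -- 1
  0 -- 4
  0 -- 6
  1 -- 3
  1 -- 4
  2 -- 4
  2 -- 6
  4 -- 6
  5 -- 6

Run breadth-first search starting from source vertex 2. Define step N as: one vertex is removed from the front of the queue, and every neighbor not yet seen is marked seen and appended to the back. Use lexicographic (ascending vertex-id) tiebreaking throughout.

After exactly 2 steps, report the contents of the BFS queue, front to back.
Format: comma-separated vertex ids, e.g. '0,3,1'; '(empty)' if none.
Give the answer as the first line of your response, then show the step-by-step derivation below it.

6,0,1

step 1: dequeue 2; queue=[4,6]; order=2
step 2: dequeue 4; queue=[6,0,1]; order=2,4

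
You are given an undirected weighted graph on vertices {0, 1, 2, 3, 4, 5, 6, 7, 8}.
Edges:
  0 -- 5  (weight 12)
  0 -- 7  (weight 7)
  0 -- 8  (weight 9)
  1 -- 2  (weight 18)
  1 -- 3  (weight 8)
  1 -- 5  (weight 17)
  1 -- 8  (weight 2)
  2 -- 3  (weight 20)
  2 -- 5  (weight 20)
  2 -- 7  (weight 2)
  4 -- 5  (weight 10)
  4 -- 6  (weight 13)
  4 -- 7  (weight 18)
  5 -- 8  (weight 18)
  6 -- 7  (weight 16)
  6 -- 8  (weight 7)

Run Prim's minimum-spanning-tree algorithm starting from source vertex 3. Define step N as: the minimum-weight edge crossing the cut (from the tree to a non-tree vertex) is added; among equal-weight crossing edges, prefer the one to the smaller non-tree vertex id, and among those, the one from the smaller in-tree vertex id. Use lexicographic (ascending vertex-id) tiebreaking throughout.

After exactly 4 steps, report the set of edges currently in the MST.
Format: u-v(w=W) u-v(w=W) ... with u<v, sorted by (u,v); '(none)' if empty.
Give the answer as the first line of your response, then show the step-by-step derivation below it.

0-8(w=9) 1-3(w=8) 1-8(w=2) 6-8(w=7)

step 1: add edge 1-3 (w=8); MST = {1-3(w=8)}
step 2: add edge 1-8 (w=2); MST = {1-3(w=8) 1-8(w=2)}
step 3: add edge 6-8 (w=7); MST = {1-3(w=8) 1-8(w=2) 6-8(w=7)}
step 4: add edge 0-8 (w=9); MST = {0-8(w=9) 1-3(w=8) 1-8(w=2) 6-8(w=7)}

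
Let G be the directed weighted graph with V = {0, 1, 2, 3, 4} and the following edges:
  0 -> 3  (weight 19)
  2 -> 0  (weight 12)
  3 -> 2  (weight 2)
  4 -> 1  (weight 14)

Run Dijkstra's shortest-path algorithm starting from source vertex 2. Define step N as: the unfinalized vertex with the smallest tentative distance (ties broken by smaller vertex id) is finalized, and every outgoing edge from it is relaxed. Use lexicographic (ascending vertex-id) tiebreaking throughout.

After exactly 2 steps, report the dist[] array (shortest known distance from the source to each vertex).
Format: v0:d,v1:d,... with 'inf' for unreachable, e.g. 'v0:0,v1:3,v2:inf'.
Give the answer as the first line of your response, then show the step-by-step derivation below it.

v0:12,v1:inf,v2:0,v3:31,v4:inf

step 1: dist = v0:12,v1:inf,v2:0,v3:inf,v4:inf
step 2: dist = v0:12,v1:inf,v2:0,v3:31,v4:inf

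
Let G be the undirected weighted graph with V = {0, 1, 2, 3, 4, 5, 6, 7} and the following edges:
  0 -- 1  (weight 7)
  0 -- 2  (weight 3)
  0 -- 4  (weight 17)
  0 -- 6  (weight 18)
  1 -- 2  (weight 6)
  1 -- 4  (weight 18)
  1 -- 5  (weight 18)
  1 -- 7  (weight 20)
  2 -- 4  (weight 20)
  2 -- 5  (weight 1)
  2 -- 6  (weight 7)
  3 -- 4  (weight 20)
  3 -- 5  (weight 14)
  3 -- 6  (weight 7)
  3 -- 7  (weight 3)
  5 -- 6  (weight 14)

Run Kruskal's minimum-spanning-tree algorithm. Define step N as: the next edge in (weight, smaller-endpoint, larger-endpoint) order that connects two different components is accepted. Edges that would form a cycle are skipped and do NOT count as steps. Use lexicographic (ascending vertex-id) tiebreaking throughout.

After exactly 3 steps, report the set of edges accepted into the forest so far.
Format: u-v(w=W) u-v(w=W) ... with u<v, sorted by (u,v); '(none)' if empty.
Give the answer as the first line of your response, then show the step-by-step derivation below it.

0-2(w=3) 2-5(w=1) 3-7(w=3)

step 1: add edge 2-5 (w=1); MST = {2-5(w=1)}
step 2: add edge 0-2 (w=3); MST = {0-2(w=3) 2-5(w=1)}
step 3: add edge 3-7 (w=3); MST = {0-2(w=3) 2-5(w=1) 3-7(w=3)}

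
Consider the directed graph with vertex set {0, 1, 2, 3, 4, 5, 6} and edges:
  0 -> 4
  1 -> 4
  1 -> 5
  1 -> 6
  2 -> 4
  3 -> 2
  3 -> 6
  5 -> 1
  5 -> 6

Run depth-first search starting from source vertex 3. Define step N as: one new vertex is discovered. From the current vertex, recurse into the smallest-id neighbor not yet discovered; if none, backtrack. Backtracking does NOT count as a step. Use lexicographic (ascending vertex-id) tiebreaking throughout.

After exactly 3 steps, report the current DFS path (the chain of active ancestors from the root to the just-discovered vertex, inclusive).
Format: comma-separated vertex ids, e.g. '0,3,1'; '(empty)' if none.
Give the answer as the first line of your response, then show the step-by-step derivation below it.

3,2,4

step 1: discover 3; path=3; order=3
step 2: discover 2; path=3>2; order=3,2
step 3: discover 4; path=3>2>4; order=3,2,4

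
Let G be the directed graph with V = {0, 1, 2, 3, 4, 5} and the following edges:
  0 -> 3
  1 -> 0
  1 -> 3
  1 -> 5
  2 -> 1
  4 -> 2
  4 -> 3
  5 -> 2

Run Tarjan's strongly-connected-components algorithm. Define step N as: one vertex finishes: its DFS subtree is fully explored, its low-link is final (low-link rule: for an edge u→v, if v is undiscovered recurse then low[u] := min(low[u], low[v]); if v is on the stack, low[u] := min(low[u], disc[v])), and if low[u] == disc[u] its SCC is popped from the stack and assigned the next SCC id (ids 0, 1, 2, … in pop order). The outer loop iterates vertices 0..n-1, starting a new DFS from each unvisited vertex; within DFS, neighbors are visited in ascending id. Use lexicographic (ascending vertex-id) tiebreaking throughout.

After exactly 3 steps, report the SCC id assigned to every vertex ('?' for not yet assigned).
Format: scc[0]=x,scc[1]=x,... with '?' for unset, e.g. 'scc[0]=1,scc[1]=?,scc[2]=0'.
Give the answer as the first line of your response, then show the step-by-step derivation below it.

scc[0]=1,scc[1]=?,scc[2]=?,scc[3]=0,scc[4]=?,scc[5]=?

step 1: low=(low[0]=0,low[1]=?,low[2]=?,low[3]=1,low[4]=?,low[5]=?); scc=(scc[0]=?,scc[1]=?,scc[2]=?,scc[3]=0,scc[4]=?,scc[5]=?)
step 2: low=(low[0]=0,low[1]=?,low[2]=?,low[3]=1,low[4]=?,low[5]=?); scc=(scc[0]=1,scc[1]=?,scc[2]=?,scc[3]=0,scc[4]=?,scc[5]=?)
step 3: low=(low[0]=0,low[1]=2,low[2]=2,low[3]=1,low[4]=?,low[5]=3); scc=(scc[0]=1,scc[1]=?,scc[2]=?,scc[3]=0,scc[4]=?,scc[5]=?)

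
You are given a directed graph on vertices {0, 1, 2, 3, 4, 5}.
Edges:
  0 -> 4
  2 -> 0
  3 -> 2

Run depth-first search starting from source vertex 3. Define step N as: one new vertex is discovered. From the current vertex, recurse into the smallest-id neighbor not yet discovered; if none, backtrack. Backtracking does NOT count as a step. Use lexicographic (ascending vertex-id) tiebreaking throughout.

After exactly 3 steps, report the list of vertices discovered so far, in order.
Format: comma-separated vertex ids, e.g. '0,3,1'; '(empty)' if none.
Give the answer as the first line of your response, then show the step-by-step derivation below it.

3,2,0

step 1: discover 3; path=3; order=3
step 2: discover 2; path=3>2; order=3,2
step 3: discover 0; path=3>2>0; order=3,2,0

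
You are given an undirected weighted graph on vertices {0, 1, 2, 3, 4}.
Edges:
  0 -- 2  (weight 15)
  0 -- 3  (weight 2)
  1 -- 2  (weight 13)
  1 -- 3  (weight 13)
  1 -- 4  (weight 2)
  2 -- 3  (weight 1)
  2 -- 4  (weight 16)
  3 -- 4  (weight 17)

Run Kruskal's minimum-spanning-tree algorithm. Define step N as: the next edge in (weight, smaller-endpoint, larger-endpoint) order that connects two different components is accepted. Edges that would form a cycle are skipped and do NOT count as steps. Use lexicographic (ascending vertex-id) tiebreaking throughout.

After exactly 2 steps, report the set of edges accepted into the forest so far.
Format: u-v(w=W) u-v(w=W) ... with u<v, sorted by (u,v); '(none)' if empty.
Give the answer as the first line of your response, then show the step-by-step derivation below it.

0-3(w=2) 2-3(w=1)

step 1: add edge 2-3 (w=1); MST = {2-3(w=1)}
step 2: add edge 0-3 (w=2); MST = {0-3(w=2) 2-3(w=1)}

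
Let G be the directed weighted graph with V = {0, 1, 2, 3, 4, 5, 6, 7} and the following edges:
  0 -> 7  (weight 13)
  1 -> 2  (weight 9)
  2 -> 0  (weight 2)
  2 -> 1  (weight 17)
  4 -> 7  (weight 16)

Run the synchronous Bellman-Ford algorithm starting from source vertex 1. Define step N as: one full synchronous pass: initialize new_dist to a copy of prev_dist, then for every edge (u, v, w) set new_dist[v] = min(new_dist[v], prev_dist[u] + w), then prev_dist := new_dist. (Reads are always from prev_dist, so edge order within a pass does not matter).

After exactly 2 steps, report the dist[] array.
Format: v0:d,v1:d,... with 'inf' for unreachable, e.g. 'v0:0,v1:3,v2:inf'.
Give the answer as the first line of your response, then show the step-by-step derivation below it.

v0:11,v1:0,v2:9,v3:inf,v4:inf,v5:inf,v6:inf,v7:inf

step 1: dist = v0:inf,v1:0,v2:9,v3:inf,v4:inf,v5:inf,v6:inf,v7:inf
step 2: dist = v0:11,v1:0,v2:9,v3:inf,v4:inf,v5:inf,v6:inf,v7:inf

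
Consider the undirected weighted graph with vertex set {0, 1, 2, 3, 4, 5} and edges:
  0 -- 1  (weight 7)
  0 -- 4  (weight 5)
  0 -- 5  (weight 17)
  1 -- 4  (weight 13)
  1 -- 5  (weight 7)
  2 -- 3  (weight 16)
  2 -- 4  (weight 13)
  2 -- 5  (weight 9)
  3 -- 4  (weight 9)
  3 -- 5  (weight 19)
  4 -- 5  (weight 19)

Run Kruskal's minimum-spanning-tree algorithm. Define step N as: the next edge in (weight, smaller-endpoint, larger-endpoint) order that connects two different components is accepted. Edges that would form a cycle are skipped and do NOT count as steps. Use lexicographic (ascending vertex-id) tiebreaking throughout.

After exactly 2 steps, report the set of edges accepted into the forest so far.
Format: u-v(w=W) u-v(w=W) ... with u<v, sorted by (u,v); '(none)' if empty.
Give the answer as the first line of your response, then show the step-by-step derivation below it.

0-1(w=7) 0-4(w=5)

step 1: add edge 0-4 (w=5); MST = {0-4(w=5)}
step 2: add edge 0-1 (w=7); MST = {0-1(w=7) 0-4(w=5)}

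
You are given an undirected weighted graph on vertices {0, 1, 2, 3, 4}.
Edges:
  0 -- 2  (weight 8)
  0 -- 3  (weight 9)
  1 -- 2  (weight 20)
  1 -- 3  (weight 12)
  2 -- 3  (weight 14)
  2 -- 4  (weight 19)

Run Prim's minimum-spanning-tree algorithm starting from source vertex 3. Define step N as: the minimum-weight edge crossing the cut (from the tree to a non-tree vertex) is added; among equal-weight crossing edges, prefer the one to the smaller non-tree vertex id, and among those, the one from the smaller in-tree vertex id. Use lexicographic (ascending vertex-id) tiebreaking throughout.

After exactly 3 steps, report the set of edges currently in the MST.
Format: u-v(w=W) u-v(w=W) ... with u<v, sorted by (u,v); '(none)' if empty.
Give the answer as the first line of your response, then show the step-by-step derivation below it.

0-2(w=8) 0-3(w=9) 1-3(w=12)

step 1: add edge 0-3 (w=9); MST = {0-3(w=9)}
step 2: add edge 0-2 (w=8); MST = {0-2(w=8) 0-3(w=9)}
step 3: add edge 1-3 (w=12); MST = {0-2(w=8) 0-3(w=9) 1-3(w=12)}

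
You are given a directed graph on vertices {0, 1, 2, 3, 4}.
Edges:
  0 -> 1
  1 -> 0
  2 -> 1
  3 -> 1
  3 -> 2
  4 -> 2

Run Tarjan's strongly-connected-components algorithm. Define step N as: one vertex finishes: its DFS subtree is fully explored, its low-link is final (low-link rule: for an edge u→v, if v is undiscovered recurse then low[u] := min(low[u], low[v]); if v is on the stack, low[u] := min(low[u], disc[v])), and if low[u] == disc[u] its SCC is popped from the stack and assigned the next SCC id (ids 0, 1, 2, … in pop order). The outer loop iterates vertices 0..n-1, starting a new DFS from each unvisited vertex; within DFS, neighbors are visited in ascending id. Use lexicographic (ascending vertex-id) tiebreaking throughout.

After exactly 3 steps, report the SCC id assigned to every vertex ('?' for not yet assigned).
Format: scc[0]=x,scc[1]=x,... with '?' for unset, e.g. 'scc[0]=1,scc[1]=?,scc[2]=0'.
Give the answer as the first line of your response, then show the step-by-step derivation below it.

scc[0]=0,scc[1]=0,scc[2]=1,scc[3]=?,scc[4]=?

step 1: low=(low[0]=0,low[1]=0,low[2]=?,low[3]=?,low[4]=?); scc=(scc[0]=?,scc[1]=?,scc[2]=?,scc[3]=?,scc[4]=?)
step 2: low=(low[0]=0,low[1]=0,low[2]=?,low[3]=?,low[4]=?); scc=(scc[0]=0,scc[1]=0,scc[2]=?,scc[3]=?,scc[4]=?)
step 3: low=(low[0]=0,low[1]=0,low[2]=2,low[3]=?,low[4]=?); scc=(scc[0]=0,scc[1]=0,scc[2]=1,scc[3]=?,scc[4]=?)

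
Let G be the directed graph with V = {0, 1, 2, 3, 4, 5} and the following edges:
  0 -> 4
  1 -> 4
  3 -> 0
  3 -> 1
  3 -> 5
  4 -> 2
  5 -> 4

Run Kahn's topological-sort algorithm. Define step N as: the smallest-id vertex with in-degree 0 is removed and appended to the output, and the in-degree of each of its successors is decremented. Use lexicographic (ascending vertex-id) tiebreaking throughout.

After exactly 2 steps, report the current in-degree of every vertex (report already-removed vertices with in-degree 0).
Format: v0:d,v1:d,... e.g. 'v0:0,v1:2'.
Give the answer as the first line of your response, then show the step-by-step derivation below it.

v0:0,v1:0,v2:1,v3:0,v4:2,v5:0

step 1: output 3; order=[3]; indeg=(0,0,1,0,3,0)
step 2: output 0; order=[3,0]; indeg=(0,0,1,0,2,0)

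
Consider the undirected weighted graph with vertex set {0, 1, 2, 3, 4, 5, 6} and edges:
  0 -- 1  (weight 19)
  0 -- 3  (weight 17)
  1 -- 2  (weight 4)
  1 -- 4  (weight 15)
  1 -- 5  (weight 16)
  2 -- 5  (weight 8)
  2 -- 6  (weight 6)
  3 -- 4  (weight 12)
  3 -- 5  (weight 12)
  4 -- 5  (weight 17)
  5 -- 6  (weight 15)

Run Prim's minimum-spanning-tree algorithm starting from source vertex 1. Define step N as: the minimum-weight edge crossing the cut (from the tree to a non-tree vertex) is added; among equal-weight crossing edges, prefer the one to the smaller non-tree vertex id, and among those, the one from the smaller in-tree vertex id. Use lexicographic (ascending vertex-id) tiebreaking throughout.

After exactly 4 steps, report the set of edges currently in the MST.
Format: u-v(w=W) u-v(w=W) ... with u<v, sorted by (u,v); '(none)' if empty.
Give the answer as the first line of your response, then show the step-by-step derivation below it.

1-2(w=4) 2-5(w=8) 2-6(w=6) 3-5(w=12)

step 1: add edge 1-2 (w=4); MST = {1-2(w=4)}
step 2: add edge 2-6 (w=6); MST = {1-2(w=4) 2-6(w=6)}
step 3: add edge 2-5 (w=8); MST = {1-2(w=4) 2-5(w=8) 2-6(w=6)}
step 4: add edge 3-5 (w=12); MST = {1-2(w=4) 2-5(w=8) 2-6(w=6) 3-5(w=12)}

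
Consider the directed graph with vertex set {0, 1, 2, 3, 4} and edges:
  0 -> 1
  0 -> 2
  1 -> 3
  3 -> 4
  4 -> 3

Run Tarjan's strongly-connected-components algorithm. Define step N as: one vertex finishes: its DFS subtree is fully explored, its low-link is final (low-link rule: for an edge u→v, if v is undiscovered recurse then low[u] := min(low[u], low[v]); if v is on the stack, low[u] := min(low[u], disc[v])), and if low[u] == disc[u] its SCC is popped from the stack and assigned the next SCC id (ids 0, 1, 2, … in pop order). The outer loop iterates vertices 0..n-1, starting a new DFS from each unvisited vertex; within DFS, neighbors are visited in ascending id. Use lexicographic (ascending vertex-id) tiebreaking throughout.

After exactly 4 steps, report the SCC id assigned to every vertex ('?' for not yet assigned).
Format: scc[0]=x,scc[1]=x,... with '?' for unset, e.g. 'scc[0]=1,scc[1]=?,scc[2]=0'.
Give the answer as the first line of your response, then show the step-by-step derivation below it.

scc[0]=?,scc[1]=1,scc[2]=2,scc[3]=0,scc[4]=0

step 1: low=(low[0]=0,low[1]=1,low[2]=?,low[3]=2,low[4]=2); scc=(scc[0]=?,scc[1]=?,scc[2]=?,scc[3]=?,scc[4]=?)
step 2: low=(low[0]=0,low[1]=1,low[2]=?,low[3]=2,low[4]=2); scc=(scc[0]=?,scc[1]=?,scc[2]=?,scc[3]=0,scc[4]=0)
step 3: low=(low[0]=0,low[1]=1,low[2]=?,low[3]=2,low[4]=2); scc=(scc[0]=?,scc[1]=1,scc[2]=?,scc[3]=0,scc[4]=0)
step 4: low=(low[0]=0,low[1]=1,low[2]=4,low[3]=2,low[4]=2); scc=(scc[0]=?,scc[1]=1,scc[2]=2,scc[3]=0,scc[4]=0)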